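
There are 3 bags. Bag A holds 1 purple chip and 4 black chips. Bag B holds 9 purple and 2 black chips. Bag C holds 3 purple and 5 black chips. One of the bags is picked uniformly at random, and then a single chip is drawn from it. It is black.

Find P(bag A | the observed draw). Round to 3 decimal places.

0.498

For each hypothesis, P(data | H) works out to: P(data | bag A) = (4/5) = 0.8; P(data | bag B) = (2/11) = 0.18182; P(data | bag C) = (5/8) = 0.625.
Weighting by the prior gives 1/3 · 0.8 = 0.26667, 1/3 · 0.18182 = 0.060606, 1/3 · 0.625 = 0.20833; summing to 0.53561.
By Bayes' rule, P(bag A | data) = (0.26667) / (0.53561) = 0.49788.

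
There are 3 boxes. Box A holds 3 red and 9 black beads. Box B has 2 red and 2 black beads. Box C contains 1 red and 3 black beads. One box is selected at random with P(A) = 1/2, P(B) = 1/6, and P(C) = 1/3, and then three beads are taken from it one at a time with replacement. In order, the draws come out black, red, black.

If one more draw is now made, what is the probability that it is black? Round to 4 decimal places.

0.7123

For each hypothesis, P(data | H) works out to: P(data | box A) = (9/12)(3/12)(9/12) = 9/64; P(data | box B) = (2/4)(2/4)(2/4) = 1/8; P(data | box C) = (3/4)(1/4)(3/4) = 9/64.
The prior-weighted likelihoods are 1/2 · 9/64 = 9/128, 1/6 · 1/8 = 1/48, 1/3 · 9/64 = 3/64; these sum to 53/384.
Normalising, the posterior is P(box A | data) = 27/53, P(box B | data) = 8/53, P(box C | data) = 18/53.
The predictive probability is P(black next | data) = (3/4)(27/53) + (1/2)(8/53) + (3/4)(18/53) = 151/212.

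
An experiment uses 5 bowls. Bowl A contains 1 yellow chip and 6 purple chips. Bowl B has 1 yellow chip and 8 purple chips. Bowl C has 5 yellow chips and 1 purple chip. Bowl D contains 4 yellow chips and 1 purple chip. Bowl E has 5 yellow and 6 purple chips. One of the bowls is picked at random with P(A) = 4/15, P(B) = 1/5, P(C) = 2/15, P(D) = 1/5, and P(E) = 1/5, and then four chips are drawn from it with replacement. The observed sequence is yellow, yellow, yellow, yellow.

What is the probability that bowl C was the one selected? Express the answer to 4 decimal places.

0.4151

Compute the likelihood of the observed sequence for each case: P(data | bowl A) = (1/7)(1/7)(1/7)(1/7) = 0.00041649; P(data | bowl B) = (1/9)(1/9)(1/9)(1/9) = 0.00015242; P(data | bowl C) = (5/6)(5/6)(5/6)(5/6) = 0.48225; P(data | bowl D) = (4/5)(4/5)(4/5)(4/5) = 0.4096; P(data | bowl E) = (5/11)(5/11)(5/11)(5/11) = 0.042688.
The prior-weighted likelihoods are 4/15 · 0.00041649 = 0.00011106, 1/5 · 0.00015242 = 3.0483e-05, 2/15 · 0.48225 = 0.0643, 1/5 · 0.4096 = 0.08192, 1/5 · 0.042688 = 0.0085377; these sum to 0.1549.
Hence P(bowl C | data) = (0.0643) / (0.1549) = 0.41511.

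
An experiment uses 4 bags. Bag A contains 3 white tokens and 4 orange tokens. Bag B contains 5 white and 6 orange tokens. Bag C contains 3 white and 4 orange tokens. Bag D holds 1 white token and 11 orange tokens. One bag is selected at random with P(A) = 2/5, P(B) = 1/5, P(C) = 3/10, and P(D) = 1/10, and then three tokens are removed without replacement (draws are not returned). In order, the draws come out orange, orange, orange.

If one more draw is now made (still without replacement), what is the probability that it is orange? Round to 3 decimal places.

0.534

The likelihood of the observed sequence under each hypothesis: P(data | bag A) = (4/7)(3/6)(2/5) = 0.11429; P(data | bag B) = (6/11)(5/10)(4/9) = 0.12121; P(data | bag C) = (4/7)(3/6)(2/5) = 0.11429; P(data | bag D) = (11/12)(10/11)(9/10) = 0.75.
The prior-weighted likelihoods are 2/5 · 0.11429 = 0.045714, 1/5 · 0.12121 = 0.024242, 3/10 · 0.11429 = 0.034286, 1/10 · 0.75 = 0.075; summing to 0.17924.
Normalising, the posterior is P(bag A | data) = 0.25504, P(bag B | data) = 0.13525, P(bag C | data) = 0.19128, P(bag D | data) = 0.41843.
So P(orange next | data) = Σ P(orange next | H) P(H | data) = (1/4)(0.25504) + (3/8)(0.13525) + (1/4)(0.19128) + (8/9)(0.41843) = 0.53423.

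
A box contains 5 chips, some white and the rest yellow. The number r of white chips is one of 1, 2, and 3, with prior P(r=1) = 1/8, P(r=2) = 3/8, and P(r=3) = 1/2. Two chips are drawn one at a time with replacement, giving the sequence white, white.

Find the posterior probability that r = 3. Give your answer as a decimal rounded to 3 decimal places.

0.735

For each hypothesis, P(data | H) works out to: P(data | r = 1) = (1/5)(1/5) = 1/25; P(data | r = 2) = (2/5)(2/5) = 4/25; P(data | r = 3) = (3/5)(3/5) = 9/25.
Weighting by the prior gives 1/8 · 1/25 = 1/200, 3/8 · 4/25 = 3/50, 1/2 · 9/25 = 9/50; these sum to 49/200.
So P(r = 3 | data) = (9/50) / (49/200) = 36/49.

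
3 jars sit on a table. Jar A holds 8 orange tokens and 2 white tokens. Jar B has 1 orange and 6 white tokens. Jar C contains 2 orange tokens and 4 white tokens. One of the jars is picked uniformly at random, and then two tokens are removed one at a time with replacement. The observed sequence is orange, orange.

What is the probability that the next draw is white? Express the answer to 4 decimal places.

0.2846

Compute the likelihood of the observed sequence for each case: P(data | jar A) = (8/10)(8/10) = 0.64; P(data | jar B) = (1/7)(1/7) = 0.020408; P(data | jar C) = (2/6)(2/6) = 0.11111.
Weighting by the prior gives 1/3 · 0.64 = 0.21333, 1/3 · 0.020408 = 0.0068027, 1/3 · 0.11111 = 0.037037; with total 0.25717.
The posterior is then P(jar A | data) = 0.82953, P(jar B | data) = 0.026452, P(jar C | data) = 0.14402.
So P(white next | data) = Σ P(white next | H) P(H | data) = (1/5)(0.82953) + (6/7)(0.026452) + (2/3)(0.14402) = 0.28459.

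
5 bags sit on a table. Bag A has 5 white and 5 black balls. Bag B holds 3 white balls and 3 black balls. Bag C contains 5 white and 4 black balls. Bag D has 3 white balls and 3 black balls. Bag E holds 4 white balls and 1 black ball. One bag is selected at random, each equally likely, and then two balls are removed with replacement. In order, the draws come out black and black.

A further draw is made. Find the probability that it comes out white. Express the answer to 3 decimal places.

0.523

For each hypothesis, P(data | H) works out to: P(data | bag A) = (5/10)(5/10) = 0.25; P(data | bag B) = (3/6)(3/6) = 0.25; P(data | bag C) = (4/9)(4/9) = 0.19753; P(data | bag D) = (3/6)(3/6) = 0.25; P(data | bag E) = (1/5)(1/5) = 0.04.
Multiplying each by its prior: 1/5 · 0.25 = 0.05, 1/5 · 0.25 = 0.05, 1/5 · 0.19753 = 0.039506, 1/5 · 0.25 = 0.05, 1/5 · 0.04 = 0.008; these sum to 0.19751.
Normalising, the posterior is P(bag A | data) = 0.25316, P(bag B | data) = 0.25316, P(bag C | data) = 0.20003, P(bag D | data) = 0.25316, P(bag E | data) = 0.040505.
Averaging over the posterior, P(white next | data) = (1/2)(0.25316) + (1/2)(0.25316) + (5/9)(0.20003) + (1/2)(0.25316) + (4/5)(0.040505) = 0.52326.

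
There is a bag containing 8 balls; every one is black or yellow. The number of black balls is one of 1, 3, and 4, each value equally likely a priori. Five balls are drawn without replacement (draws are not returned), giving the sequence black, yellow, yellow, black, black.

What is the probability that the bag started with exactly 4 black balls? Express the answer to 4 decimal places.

0.7059

Compute the likelihood of the observed sequence for each case: P(data | r = 1) = (1/8)(7/7)(6/6)(0/5) = 0; P(data | r = 3) = (3/8)(5/7)(4/6)(2/5)(1/4) = 1/56; P(data | r = 4) = (4/8)(4/7)(3/6)(3/5)(2/4) = 3/70.
The prior-weighted likelihoods are 1/3 · 0 = 0, 1/3 · 1/56 = 1/168, 1/3 · 3/70 = 1/70; summing to 17/840.
Hence P(r = 4 | data) = (1/70) / (17/840) = 12/17.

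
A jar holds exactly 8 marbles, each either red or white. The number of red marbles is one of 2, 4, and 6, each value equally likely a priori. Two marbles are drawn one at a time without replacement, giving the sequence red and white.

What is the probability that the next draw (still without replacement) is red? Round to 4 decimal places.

0.5000

For each hypothesis, P(data | H) works out to: P(data | r = 2) = (2/8)(6/7) = 3/14; P(data | r = 4) = (4/8)(4/7) = 2/7; P(data | r = 6) = (6/8)(2/7) = 3/14.
Weighting by the prior gives 1/3 · 3/14 = 1/14, 1/3 · 2/7 = 2/21, 1/3 · 3/14 = 1/14; summing to 5/21.
Dividing through by the total gives posterior P(r = 2 | data) = 3/10, P(r = 4 | data) = 2/5, P(r = 6 | data) = 3/10.
Averaging over the posterior, P(red next | data) = (1/6)(3/10) + (1/2)(2/5) + (5/6)(3/10) = 1/2.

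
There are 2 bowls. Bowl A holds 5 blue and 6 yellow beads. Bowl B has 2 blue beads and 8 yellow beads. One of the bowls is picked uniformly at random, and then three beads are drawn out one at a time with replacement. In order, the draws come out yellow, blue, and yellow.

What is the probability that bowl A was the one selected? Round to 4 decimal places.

Under each hypothesis, the probability of the observed sequence is: P(data | bowl A) = (6/11)(5/11)(6/11) = 0.13524; P(data | bowl B) = (8/10)(2/10)(8/10) = 0.128.
The prior-weighted likelihoods are 1/2 · 0.13524 = 0.067618, 1/2 · 0.128 = 0.064; with total 0.13162.
By Bayes' rule, P(bowl A | data) = (0.067618) / (0.13162) = 0.51375.

0.5137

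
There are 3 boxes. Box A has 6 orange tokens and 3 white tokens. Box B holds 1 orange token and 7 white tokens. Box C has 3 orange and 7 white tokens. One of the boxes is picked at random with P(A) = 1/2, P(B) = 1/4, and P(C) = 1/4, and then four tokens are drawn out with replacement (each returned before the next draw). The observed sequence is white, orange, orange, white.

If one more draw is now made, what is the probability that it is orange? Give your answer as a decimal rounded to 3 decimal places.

For each hypothesis, P(data | H) works out to: P(data | box A) = (3/9)(6/9)(6/9)(3/9) = 0.049383; P(data | box B) = (7/8)(1/8)(1/8)(7/8) = 0.011963; P(data | box C) = (7/10)(3/10)(3/10)(7/10) = 0.0441.
The prior-weighted likelihoods are 1/2 · 0.049383 = 0.024691, 1/4 · 0.011963 = 0.0029907, 1/4 · 0.0441 = 0.011025; summing to 0.038707.
The posterior is then P(box A | data) = 0.6379, P(box B | data) = 0.077266, P(box C | data) = 0.28483.
So P(orange next | data) = Σ P(orange next | H) P(H | data) = (2/3)(0.6379) + (1/8)(0.077266) + (3/10)(0.28483) = 0.52038.

0.520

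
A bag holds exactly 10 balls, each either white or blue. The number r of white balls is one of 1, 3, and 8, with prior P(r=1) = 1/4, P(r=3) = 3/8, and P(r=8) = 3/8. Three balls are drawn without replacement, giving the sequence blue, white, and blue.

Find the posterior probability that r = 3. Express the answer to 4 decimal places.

Compute the likelihood of the observed sequence for each case: P(data | r = 1) = (9/10)(1/9)(8/8) = 1/10; P(data | r = 3) = (7/10)(3/9)(6/8) = 7/40; P(data | r = 8) = (2/10)(8/9)(1/8) = 1/45.
Multiplying each by its prior: 1/4 · 1/10 = 1/40, 3/8 · 7/40 = 21/320, 3/8 · 1/45 = 1/120; summing to 19/192.
So P(r = 3 | data) = (21/320) / (19/192) = 63/95.

0.6632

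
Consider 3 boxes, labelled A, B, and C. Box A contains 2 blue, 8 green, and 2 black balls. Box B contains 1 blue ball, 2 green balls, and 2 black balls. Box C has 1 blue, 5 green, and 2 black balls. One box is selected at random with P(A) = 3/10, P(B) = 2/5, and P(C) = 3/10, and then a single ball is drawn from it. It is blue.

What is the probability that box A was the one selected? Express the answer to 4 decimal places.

0.2985

For each hypothesis, P(data | H) works out to: P(data | box A) = (2/12) = 1/6; P(data | box B) = (1/5) = 1/5; P(data | box C) = (1/8) = 1/8.
Multiplying each by its prior: 3/10 · 1/6 = 1/20, 2/5 · 1/5 = 2/25, 3/10 · 1/8 = 3/80; summing to 67/400.
Therefore the posterior P(box A | data) = (1/20) / (67/400) = 20/67.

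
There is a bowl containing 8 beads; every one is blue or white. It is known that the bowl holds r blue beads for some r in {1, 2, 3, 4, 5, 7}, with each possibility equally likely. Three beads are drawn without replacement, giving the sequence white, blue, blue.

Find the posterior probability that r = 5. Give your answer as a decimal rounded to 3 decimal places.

0.313

Compute the likelihood of the observed sequence for each case: P(data | r = 1) = (7/8)(1/7)(0/6) = 0; P(data | r = 2) = (6/8)(2/7)(1/6) = 1/28; P(data | r = 3) = (5/8)(3/7)(2/6) = 5/56; P(data | r = 4) = (4/8)(4/7)(3/6) = 1/7; P(data | r = 5) = (3/8)(5/7)(4/6) = 5/28; P(data | r = 7) = (1/8)(7/7)(6/6) = 1/8.
The prior-weighted likelihoods are 1/6 · 0 = 0, 1/6 · 1/28 = 1/168, 1/6 · 5/56 = 5/336, 1/6 · 1/7 = 1/42, 1/6 · 5/28 = 5/168, 1/6 · 1/8 = 1/48; summing to 2/21.
Therefore the posterior P(r = 5 | data) = (5/168) / (2/21) = 5/16.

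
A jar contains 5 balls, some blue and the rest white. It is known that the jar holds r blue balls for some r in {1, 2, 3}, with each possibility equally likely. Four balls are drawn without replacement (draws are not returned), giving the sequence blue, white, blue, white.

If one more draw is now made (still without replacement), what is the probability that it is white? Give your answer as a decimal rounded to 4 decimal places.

0.5000

Compute the likelihood of the observed sequence for each case: P(data | r = 1) = (1/5)(4/4)(0/3) = 0; P(data | r = 2) = (2/5)(3/4)(1/3)(2/2) = 1/10; P(data | r = 3) = (3/5)(2/4)(2/3)(1/2) = 1/10.
The prior-weighted likelihoods are 1/3 · 0 = 0, 1/3 · 1/10 = 1/30, 1/3 · 1/10 = 1/30; these sum to 1/15.
Dividing through by the total gives posterior P(r = 1 | data) = 0, P(r = 2 | data) = 1/2, P(r = 3 | data) = 1/2.
So P(white next | data) = Σ P(white next | H) P(H | data) = (1)(1/2) + (0)(1/2) = 1/2.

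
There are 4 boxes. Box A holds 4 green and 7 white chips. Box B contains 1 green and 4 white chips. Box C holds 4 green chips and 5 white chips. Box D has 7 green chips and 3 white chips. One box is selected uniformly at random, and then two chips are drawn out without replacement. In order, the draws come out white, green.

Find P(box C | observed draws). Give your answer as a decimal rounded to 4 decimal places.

0.2877

The likelihood of the observed sequence under each hypothesis: P(data | box A) = (7/11)(4/10) = 14/55; P(data | box B) = (4/5)(1/4) = 1/5; P(data | box C) = (5/9)(4/8) = 5/18; P(data | box D) = (3/10)(7/9) = 7/30.
Weighting by the prior gives 1/4 · 14/55 = 7/110, 1/4 · 1/5 = 1/20, 1/4 · 5/18 = 5/72, 1/4 · 7/30 = 7/120; summing to 239/990.
Hence P(box C | data) = (5/72) / (239/990) = 275/956.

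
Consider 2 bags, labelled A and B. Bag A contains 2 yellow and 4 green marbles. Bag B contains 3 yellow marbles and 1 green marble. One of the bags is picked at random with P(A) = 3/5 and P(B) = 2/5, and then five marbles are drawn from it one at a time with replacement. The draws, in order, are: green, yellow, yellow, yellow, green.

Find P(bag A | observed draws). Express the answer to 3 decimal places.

Compute the likelihood of the observed sequence for each case: P(data | bag A) = (4/6)(2/6)(2/6)(2/6)(4/6) = 0.016461; P(data | bag B) = (1/4)(3/4)(3/4)(3/4)(1/4) = 0.026367.
Multiplying each by its prior: 3/5 · 0.016461 = 0.0098765, 2/5 · 0.026367 = 0.010547; these sum to 0.020423.
Hence P(bag A | data) = (0.0098765) / (0.020423) = 0.48359.

0.484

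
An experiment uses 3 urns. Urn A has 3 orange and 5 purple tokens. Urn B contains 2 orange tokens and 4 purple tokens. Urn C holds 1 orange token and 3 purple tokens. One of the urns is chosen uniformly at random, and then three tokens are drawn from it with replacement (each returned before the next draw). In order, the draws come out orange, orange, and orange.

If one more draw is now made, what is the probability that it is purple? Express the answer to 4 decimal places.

For each hypothesis, P(data | H) works out to: P(data | urn A) = (3/8)(3/8)(3/8) = 0.052734; P(data | urn B) = (2/6)(2/6)(2/6) = 0.037037; P(data | urn C) = (1/4)(1/4)(1/4) = 0.015625.
Multiplying each by its prior: 1/3 · 0.052734 = 0.017578, 1/3 · 0.037037 = 0.012346, 1/3 · 0.015625 = 0.0052083; these sum to 0.035132.
Dividing through by the total gives posterior P(urn A | data) = 0.50034, P(urn B | data) = 0.35141, P(urn C | data) = 0.14825.
Averaging over the posterior, P(purple next | data) = (5/8)(0.50034) + (2/3)(0.35141) + (3/4)(0.14825) = 0.65817.

0.6582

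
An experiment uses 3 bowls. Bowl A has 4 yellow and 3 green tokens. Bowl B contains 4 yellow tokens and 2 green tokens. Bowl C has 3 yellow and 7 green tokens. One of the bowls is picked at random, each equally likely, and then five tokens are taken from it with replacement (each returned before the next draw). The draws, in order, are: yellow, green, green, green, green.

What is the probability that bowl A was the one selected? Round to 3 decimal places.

0.194

The likelihood of the observed sequence under each hypothesis: P(data | bowl A) = (4/7)(3/7)(3/7)(3/7)(3/7) = 0.019278; P(data | bowl B) = (4/6)(2/6)(2/6)(2/6)(2/6) = 0.0082305; P(data | bowl C) = (3/10)(7/10)(7/10)(7/10)(7/10) = 0.07203.
Multiplying each by its prior: 1/3 · 0.019278 = 0.0064259, 1/3 · 0.0082305 = 0.0027435, 1/3 · 0.07203 = 0.02401; summing to 0.033179.
So P(bowl A | data) = (0.0064259) / (0.033179) = 0.19367.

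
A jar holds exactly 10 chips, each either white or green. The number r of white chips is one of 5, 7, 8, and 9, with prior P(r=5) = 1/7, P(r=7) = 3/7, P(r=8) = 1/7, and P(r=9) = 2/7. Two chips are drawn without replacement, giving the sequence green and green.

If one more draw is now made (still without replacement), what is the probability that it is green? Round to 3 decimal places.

0.244

Compute the likelihood of the observed sequence for each case: P(data | r = 5) = (5/10)(4/9) = 2/9; P(data | r = 7) = (3/10)(2/9) = 1/15; P(data | r = 8) = (2/10)(1/9) = 1/45; P(data | r = 9) = (1/10)(0/9) = 0.
Weighting by the prior gives 1/7 · 2/9 = 2/63, 3/7 · 1/15 = 1/35, 1/7 · 1/45 = 1/315, 2/7 · 0 = 0; these sum to 4/63.
Normalising, the posterior is P(r = 5 | data) = 1/2, P(r = 7 | data) = 9/20, P(r = 8 | data) = 1/20, P(r = 9 | data) = 0.
So P(green next | data) = Σ P(green next | H) P(H | data) = (3/8)(1/2) + (1/8)(9/20) + (0)(1/20) = 39/160.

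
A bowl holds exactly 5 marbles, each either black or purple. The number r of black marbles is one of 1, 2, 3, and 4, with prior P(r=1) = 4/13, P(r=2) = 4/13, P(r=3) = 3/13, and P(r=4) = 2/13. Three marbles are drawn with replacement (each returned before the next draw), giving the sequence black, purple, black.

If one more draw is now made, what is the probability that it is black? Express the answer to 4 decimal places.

The likelihood of the observed sequence under each hypothesis: P(data | r = 1) = (1/5)(4/5)(1/5) = 0.032; P(data | r = 2) = (2/5)(3/5)(2/5) = 0.096; P(data | r = 3) = (3/5)(2/5)(3/5) = 0.144; P(data | r = 4) = (4/5)(1/5)(4/5) = 0.128.
Multiplying each by its prior: 4/13 · 0.032 = 0.0098462, 4/13 · 0.096 = 0.029538, 3/13 · 0.144 = 0.033231, 2/13 · 0.128 = 0.019692; summing to 0.092308.
Dividing through by the total gives posterior P(r = 1 | data) = 0.10667, P(r = 2 | data) = 0.32, P(r = 3 | data) = 0.36, P(r = 4 | data) = 0.21333.
The predictive probability is P(black next | data) = (1/5)(0.10667) + (2/5)(0.32) + (3/5)(0.36) + (4/5)(0.21333) = 0.536.

0.5360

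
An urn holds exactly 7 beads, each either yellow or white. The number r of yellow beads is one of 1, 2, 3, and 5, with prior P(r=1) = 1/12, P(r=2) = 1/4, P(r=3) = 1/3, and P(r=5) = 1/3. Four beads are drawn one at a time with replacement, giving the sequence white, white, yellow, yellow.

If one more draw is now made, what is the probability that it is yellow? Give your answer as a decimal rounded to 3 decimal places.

The likelihood of the observed sequence under each hypothesis: P(data | r = 1) = (6/7)(6/7)(1/7)(1/7) = 0.014994; P(data | r = 2) = (5/7)(5/7)(2/7)(2/7) = 0.041649; P(data | r = 3) = (4/7)(4/7)(3/7)(3/7) = 0.059975; P(data | r = 5) = (2/7)(2/7)(5/7)(5/7) = 0.041649.
Weighting by the prior gives 1/12 · 0.014994 = 0.0012495, 1/4 · 0.041649 = 0.010412, 1/3 · 0.059975 = 0.019992, 1/3 · 0.041649 = 0.013883; these sum to 0.045537.
Dividing through by the total gives posterior P(r = 1 | data) = 0.027439, P(r = 2 | data) = 0.22866, P(r = 3 | data) = 0.43902, P(r = 5 | data) = 0.30488.
The predictive probability is P(yellow next | data) = (1/7)(0.027439) + (2/7)(0.22866) + (3/7)(0.43902) + (5/7)(0.30488) = 0.47517.

0.475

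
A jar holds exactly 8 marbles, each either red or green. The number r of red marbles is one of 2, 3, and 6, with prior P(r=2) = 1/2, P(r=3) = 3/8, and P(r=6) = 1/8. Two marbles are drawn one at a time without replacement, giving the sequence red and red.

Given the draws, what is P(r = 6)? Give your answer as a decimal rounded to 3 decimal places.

0.536

The likelihood of the observed sequence under each hypothesis: P(data | r = 2) = (2/8)(1/7) = 1/28; P(data | r = 3) = (3/8)(2/7) = 3/28; P(data | r = 6) = (6/8)(5/7) = 15/28.
The prior-weighted likelihoods are 1/2 · 1/28 = 1/56, 3/8 · 3/28 = 9/224, 1/8 · 15/28 = 15/224; summing to 1/8.
By Bayes' rule, P(r = 6 | data) = (15/224) / (1/8) = 15/28.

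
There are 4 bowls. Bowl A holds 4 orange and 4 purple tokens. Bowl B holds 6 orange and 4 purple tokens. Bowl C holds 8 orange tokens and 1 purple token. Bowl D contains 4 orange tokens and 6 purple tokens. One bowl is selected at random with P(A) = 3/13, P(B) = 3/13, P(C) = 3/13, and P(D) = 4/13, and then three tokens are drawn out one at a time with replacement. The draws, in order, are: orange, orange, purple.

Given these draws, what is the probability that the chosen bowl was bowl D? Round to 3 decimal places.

The likelihood of the observed sequence under each hypothesis: P(data | bowl A) = (4/8)(4/8)(4/8) = 0.125; P(data | bowl B) = (6/10)(6/10)(4/10) = 0.144; P(data | bowl C) = (8/9)(8/9)(1/9) = 0.087791; P(data | bowl D) = (4/10)(4/10)(6/10) = 0.096.
The prior-weighted likelihoods are 3/13 · 0.125 = 0.028846, 3/13 · 0.144 = 0.033231, 3/13 · 0.087791 = 0.02026, 4/13 · 0.096 = 0.029538; summing to 0.11187.
Hence P(bowl D | data) = (0.029538) / (0.11187) = 0.26403.

0.264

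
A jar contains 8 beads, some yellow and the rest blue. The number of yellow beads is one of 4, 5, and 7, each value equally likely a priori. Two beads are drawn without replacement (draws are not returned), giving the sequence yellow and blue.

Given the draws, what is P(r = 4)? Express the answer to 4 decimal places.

0.4211

For each hypothesis, P(data | H) works out to: P(data | r = 4) = (4/8)(4/7) = 2/7; P(data | r = 5) = (5/8)(3/7) = 15/56; P(data | r = 7) = (7/8)(1/7) = 1/8.
Multiplying each by its prior: 1/3 · 2/7 = 2/21, 1/3 · 15/56 = 5/56, 1/3 · 1/8 = 1/24; summing to 19/84.
So P(r = 4 | data) = (2/21) / (19/84) = 8/19.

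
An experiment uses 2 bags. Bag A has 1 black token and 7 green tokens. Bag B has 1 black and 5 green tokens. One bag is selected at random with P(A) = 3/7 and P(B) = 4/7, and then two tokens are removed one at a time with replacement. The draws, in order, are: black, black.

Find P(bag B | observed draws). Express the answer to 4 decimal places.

0.7033

For each hypothesis, P(data | H) works out to: P(data | bag A) = (1/8)(1/8) = 1/64; P(data | bag B) = (1/6)(1/6) = 1/36.
The prior-weighted likelihoods are 3/7 · 1/64 = 3/448, 4/7 · 1/36 = 1/63; these sum to 13/576.
Therefore the posterior P(bag B | data) = (1/63) / (13/576) = 64/91.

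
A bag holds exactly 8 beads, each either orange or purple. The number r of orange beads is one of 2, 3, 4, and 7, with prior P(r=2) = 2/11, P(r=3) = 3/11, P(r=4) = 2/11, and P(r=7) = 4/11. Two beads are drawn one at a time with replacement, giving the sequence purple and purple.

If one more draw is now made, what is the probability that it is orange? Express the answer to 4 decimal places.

0.3586

The likelihood of the observed sequence under each hypothesis: P(data | r = 2) = (6/8)(6/8) = 9/16; P(data | r = 3) = (5/8)(5/8) = 25/64; P(data | r = 4) = (4/8)(4/8) = 1/4; P(data | r = 7) = (1/8)(1/8) = 1/64.
Multiplying each by its prior: 2/11 · 9/16 = 9/88, 3/11 · 25/64 = 75/704, 2/11 · 1/4 = 1/22, 4/11 · 1/64 = 1/176; these sum to 183/704.
Dividing through by the total gives posterior P(r = 2 | data) = 24/61, P(r = 3 | data) = 25/61, P(r = 4 | data) = 32/183, P(r = 7 | data) = 4/183.
Averaging over the posterior, P(orange next | data) = (1/4)(24/61) + (3/8)(25/61) + (1/2)(32/183) + (7/8)(4/183) = 175/488.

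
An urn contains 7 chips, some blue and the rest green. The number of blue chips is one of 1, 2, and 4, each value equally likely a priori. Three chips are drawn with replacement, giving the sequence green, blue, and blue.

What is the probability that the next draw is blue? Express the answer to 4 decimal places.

0.4595

Under each hypothesis, the probability of the observed sequence is: P(data | r = 1) = (6/7)(1/7)(1/7) = 0.017493; P(data | r = 2) = (5/7)(2/7)(2/7) = 0.058309; P(data | r = 4) = (3/7)(4/7)(4/7) = 0.13994.
Weighting by the prior gives 1/3 · 0.017493 = 0.0058309, 1/3 · 0.058309 = 0.019436, 1/3 · 0.13994 = 0.046647; these sum to 0.071914.
The posterior is then P(r = 1 | data) = 0.081081, P(r = 2 | data) = 0.27027, P(r = 4 | data) = 0.64865.
So P(blue next | data) = Σ P(blue next | H) P(H | data) = (1/7)(0.081081) + (2/7)(0.27027) + (4/7)(0.64865) = 0.45946.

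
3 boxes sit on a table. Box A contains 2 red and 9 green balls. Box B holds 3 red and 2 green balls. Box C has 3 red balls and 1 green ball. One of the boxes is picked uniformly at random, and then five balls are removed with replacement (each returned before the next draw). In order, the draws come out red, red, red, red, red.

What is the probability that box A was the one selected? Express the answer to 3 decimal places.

For each hypothesis, P(data | H) works out to: P(data | box A) = (2/11)(2/11)(2/11)(2/11)(2/11) = 0.00019869; P(data | box B) = (3/5)(3/5)(3/5)(3/5)(3/5) = 0.07776; P(data | box C) = (3/4)(3/4)(3/4)(3/4)(3/4) = 0.2373.
Weighting by the prior gives 1/3 · 0.00019869 = 6.6232e-05, 1/3 · 0.07776 = 0.02592, 1/3 · 0.2373 = 0.079102; with total 0.10509.
Hence P(box A | data) = (6.6232e-05) / (0.10509) = 0.00063025.

0.001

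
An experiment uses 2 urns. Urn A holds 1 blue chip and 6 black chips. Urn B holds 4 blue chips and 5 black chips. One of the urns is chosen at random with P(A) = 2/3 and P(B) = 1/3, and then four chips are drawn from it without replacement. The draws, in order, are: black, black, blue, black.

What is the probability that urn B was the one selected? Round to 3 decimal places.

Compute the likelihood of the observed sequence for each case: P(data | urn A) = (6/7)(5/6)(1/5)(4/4) = 1/7; P(data | urn B) = (5/9)(4/8)(4/7)(3/6) = 5/63.
Weighting by the prior gives 2/3 · 1/7 = 2/21, 1/3 · 5/63 = 5/189; summing to 23/189.
Hence P(urn B | data) = (5/189) / (23/189) = 5/23.

0.217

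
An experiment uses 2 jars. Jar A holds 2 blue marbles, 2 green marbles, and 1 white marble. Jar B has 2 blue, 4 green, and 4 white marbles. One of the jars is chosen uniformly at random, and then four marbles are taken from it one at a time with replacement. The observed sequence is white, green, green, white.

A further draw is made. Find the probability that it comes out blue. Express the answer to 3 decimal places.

The likelihood of the observed sequence under each hypothesis: P(data | jar A) = (1/5)(2/5)(2/5)(1/5) = 4/625; P(data | jar B) = (4/10)(4/10)(4/10)(4/10) = 16/625.
Multiplying each by its prior: 1/2 · 4/625 = 2/625, 1/2 · 16/625 = 8/625; with total 2/125.
Dividing through by the total gives posterior P(jar A | data) = 1/5, P(jar B | data) = 4/5.
Averaging over the posterior, P(blue next | data) = (2/5)(1/5) + (1/5)(4/5) = 6/25.

0.240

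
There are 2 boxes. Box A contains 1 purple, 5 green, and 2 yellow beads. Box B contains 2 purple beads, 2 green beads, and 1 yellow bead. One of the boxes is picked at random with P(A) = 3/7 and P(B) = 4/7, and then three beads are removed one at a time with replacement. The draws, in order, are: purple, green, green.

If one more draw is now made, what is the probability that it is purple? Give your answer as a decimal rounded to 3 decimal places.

0.300

Compute the likelihood of the observed sequence for each case: P(data | box A) = (1/8)(5/8)(5/8) = 0.048828; P(data | box B) = (2/5)(2/5)(2/5) = 0.064.
Weighting by the prior gives 3/7 · 0.048828 = 0.020926, 4/7 · 0.064 = 0.036571; summing to 0.057498.
Dividing through by the total gives posterior P(box A | data) = 0.36395, P(box B | data) = 0.63605.
The predictive probability is P(purple next | data) = (1/8)(0.36395) + (2/5)(0.63605) = 0.29991.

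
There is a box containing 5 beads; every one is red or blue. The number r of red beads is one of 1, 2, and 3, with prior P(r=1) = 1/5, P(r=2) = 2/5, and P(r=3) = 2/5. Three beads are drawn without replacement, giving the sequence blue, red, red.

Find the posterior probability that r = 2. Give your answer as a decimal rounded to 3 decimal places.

0.333

The likelihood of the observed sequence under each hypothesis: P(data | r = 1) = (4/5)(1/4)(0/3) = 0; P(data | r = 2) = (3/5)(2/4)(1/3) = 1/10; P(data | r = 3) = (2/5)(3/4)(2/3) = 1/5.
The prior-weighted likelihoods are 1/5 · 0 = 0, 2/5 · 1/10 = 1/25, 2/5 · 1/5 = 2/25; summing to 3/25.
By Bayes' rule, P(r = 2 | data) = (1/25) / (3/25) = 1/3.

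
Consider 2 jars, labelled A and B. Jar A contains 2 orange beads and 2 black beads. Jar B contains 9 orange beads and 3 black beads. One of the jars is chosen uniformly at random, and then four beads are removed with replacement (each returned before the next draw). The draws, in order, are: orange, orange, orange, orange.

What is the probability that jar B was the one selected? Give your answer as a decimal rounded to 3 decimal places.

0.835

For each hypothesis, P(data | H) works out to: P(data | jar A) = (2/4)(2/4)(2/4)(2/4) = 1/16; P(data | jar B) = (9/12)(9/12)(9/12)(9/12) = 81/256.
The prior-weighted likelihoods are 1/2 · 1/16 = 1/32, 1/2 · 81/256 = 81/512; summing to 97/512.
By Bayes' rule, P(jar B | data) = (81/512) / (97/512) = 81/97.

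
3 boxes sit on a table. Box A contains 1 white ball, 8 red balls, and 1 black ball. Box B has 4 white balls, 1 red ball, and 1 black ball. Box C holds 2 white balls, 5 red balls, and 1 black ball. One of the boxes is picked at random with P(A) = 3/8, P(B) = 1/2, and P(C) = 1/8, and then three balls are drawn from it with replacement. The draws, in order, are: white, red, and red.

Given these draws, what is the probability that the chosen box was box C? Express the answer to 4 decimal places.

0.2685

The likelihood of the observed sequence under each hypothesis: P(data | box A) = (1/10)(8/10)(8/10) = 0.064; P(data | box B) = (4/6)(1/6)(1/6) = 0.018519; P(data | box C) = (2/8)(5/8)(5/8) = 0.097656.
Multiplying each by its prior: 3/8 · 0.064 = 0.024, 1/2 · 0.018519 = 0.0092593, 1/8 · 0.097656 = 0.012207; these sum to 0.045466.
Therefore the posterior P(box C | data) = (0.012207) / (0.045466) = 0.26849.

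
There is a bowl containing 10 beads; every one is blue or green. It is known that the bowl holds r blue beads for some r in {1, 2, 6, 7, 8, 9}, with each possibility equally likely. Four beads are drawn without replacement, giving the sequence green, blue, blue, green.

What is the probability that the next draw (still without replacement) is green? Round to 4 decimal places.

For each hypothesis, P(data | H) works out to: P(data | r = 1) = (9/10)(1/9)(0/8) = 0; P(data | r = 2) = (8/10)(2/9)(1/8)(7/7) = 0.022222; P(data | r = 6) = (4/10)(6/9)(5/8)(3/7) = 0.071429; P(data | r = 7) = (3/10)(7/9)(6/8)(2/7) = 0.05; P(data | r = 8) = (2/10)(8/9)(7/8)(1/7) = 0.022222; P(data | r = 9) = (1/10)(9/9)(8/8)(0/7) = 0.
Multiplying each by its prior: 1/6 · 0 = 0, 1/6 · 0.022222 = 0.0037037, 1/6 · 0.071429 = 0.011905, 1/6 · 0.05 = 0.0083333, 1/6 · 0.022222 = 0.0037037, 1/6 · 0 = 0; summing to 0.027646.
The posterior is then P(r = 1 | data) = 0, P(r = 2 | data) = 0.13397, P(r = 6 | data) = 0.43062, P(r = 7 | data) = 0.30144, P(r = 8 | data) = 0.13397, P(r = 9 | data) = 0.
Averaging over the posterior, P(green next | data) = (1)(0.13397) + (1/3)(0.43062) + (1/6)(0.30144) + (0)(0.13397) = 0.32775.

0.3278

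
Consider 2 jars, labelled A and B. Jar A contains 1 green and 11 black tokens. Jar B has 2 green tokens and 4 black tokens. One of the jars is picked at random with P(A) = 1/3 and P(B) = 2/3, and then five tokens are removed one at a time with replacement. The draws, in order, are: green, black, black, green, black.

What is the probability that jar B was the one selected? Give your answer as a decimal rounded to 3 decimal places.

0.925

Compute the likelihood of the observed sequence for each case: P(data | jar A) = (1/12)(11/12)(11/12)(1/12)(11/12) = 0.005349; P(data | jar B) = (2/6)(4/6)(4/6)(2/6)(4/6) = 0.032922.
Multiplying each by its prior: 1/3 · 0.005349 = 0.001783, 2/3 · 0.032922 = 0.021948; with total 0.023731.
Hence P(jar B | data) = (0.021948) / (0.023731) = 0.92487.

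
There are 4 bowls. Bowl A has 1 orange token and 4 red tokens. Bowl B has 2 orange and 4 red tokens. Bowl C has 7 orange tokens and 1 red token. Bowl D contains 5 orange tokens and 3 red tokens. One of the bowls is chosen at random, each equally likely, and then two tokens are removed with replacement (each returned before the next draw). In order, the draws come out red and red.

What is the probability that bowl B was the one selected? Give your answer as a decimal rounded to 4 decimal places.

0.3582

The likelihood of the observed sequence under each hypothesis: P(data | bowl A) = (4/5)(4/5) = 0.64; P(data | bowl B) = (4/6)(4/6) = 0.44444; P(data | bowl C) = (1/8)(1/8) = 0.015625; P(data | bowl D) = (3/8)(3/8) = 0.14062.
Weighting by the prior gives 1/4 · 0.64 = 0.16, 1/4 · 0.44444 = 0.11111, 1/4 · 0.015625 = 0.0039062, 1/4 · 0.14062 = 0.035156; summing to 0.31017.
By Bayes' rule, P(bowl B | data) = (0.11111) / (0.31017) = 0.35822.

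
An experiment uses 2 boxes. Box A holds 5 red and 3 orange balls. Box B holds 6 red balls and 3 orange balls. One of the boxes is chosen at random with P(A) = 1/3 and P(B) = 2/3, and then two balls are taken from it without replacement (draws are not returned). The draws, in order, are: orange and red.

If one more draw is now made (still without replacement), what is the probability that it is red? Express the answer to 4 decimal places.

The likelihood of the observed sequence under each hypothesis: P(data | box A) = (3/8)(5/7) = 15/56; P(data | box B) = (3/9)(6/8) = 1/4.
Multiplying each by its prior: 1/3 · 15/56 = 5/56, 2/3 · 1/4 = 1/6; summing to 43/168.
The posterior is then P(box A | data) = 15/43, P(box B | data) = 28/43.
So P(red next | data) = Σ P(red next | H) P(H | data) = (2/3)(15/43) + (5/7)(28/43) = 30/43.

0.6977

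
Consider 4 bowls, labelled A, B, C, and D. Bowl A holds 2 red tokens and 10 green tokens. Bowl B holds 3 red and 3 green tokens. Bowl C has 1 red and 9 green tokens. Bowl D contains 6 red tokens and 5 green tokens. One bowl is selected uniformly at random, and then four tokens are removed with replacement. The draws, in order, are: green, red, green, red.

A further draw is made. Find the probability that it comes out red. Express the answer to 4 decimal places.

For each hypothesis, P(data | H) works out to: P(data | bowl A) = (10/12)(2/12)(10/12)(2/12) = 0.01929; P(data | bowl B) = (3/6)(3/6)(3/6)(3/6) = 0.0625; P(data | bowl C) = (9/10)(1/10)(9/10)(1/10) = 0.0081; P(data | bowl D) = (5/11)(6/11)(5/11)(6/11) = 0.061471.
The prior-weighted likelihoods are 1/4 · 0.01929 = 0.0048225, 1/4 · 0.0625 = 0.015625, 1/4 · 0.0081 = 0.002025, 1/4 · 0.061471 = 0.015368; summing to 0.03784.
The posterior is then P(bowl A | data) = 0.12744, P(bowl B | data) = 0.41292, P(bowl C | data) = 0.053514, P(bowl D | data) = 0.40612.
So P(red next | data) = Σ P(red next | H) P(H | data) = (1/6)(0.12744) + (1/2)(0.41292) + (1/10)(0.053514) + (6/11)(0.40612) = 0.45457.

0.4546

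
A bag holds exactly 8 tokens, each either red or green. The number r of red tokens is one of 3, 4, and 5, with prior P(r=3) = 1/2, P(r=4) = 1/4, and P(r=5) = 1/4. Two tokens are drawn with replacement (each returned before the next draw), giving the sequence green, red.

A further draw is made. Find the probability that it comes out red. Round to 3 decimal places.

0.469

Under each hypothesis, the probability of the observed sequence is: P(data | r = 3) = (5/8)(3/8) = 15/64; P(data | r = 4) = (4/8)(4/8) = 1/4; P(data | r = 5) = (3/8)(5/8) = 15/64.
The prior-weighted likelihoods are 1/2 · 15/64 = 15/128, 1/4 · 1/4 = 1/16, 1/4 · 15/64 = 15/256; summing to 61/256.
Normalising, the posterior is P(r = 3 | data) = 30/61, P(r = 4 | data) = 16/61, P(r = 5 | data) = 15/61.
The predictive probability is P(red next | data) = (3/8)(30/61) + (1/2)(16/61) + (5/8)(15/61) = 229/488.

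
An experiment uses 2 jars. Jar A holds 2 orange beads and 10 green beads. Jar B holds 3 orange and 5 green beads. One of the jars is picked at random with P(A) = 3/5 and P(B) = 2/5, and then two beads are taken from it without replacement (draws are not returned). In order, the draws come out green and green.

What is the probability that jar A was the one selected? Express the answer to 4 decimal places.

0.7412

Under each hypothesis, the probability of the observed sequence is: P(data | jar A) = (10/12)(9/11) = 15/22; P(data | jar B) = (5/8)(4/7) = 5/14.
Multiplying each by its prior: 3/5 · 15/22 = 9/22, 2/5 · 5/14 = 1/7; these sum to 85/154.
By Bayes' rule, P(jar A | data) = (9/22) / (85/154) = 63/85.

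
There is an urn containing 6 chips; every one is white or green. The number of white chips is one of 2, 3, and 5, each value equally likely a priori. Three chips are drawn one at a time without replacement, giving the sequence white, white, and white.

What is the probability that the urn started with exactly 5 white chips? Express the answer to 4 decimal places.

For each hypothesis, P(data | H) works out to: P(data | r = 2) = (2/6)(1/5)(0/4) = 0; P(data | r = 3) = (3/6)(2/5)(1/4) = 1/20; P(data | r = 5) = (5/6)(4/5)(3/4) = 1/2.
The prior-weighted likelihoods are 1/3 · 0 = 0, 1/3 · 1/20 = 1/60, 1/3 · 1/2 = 1/6; with total 11/60.
Therefore the posterior P(r = 5 | data) = (1/6) / (11/60) = 10/11.

0.9091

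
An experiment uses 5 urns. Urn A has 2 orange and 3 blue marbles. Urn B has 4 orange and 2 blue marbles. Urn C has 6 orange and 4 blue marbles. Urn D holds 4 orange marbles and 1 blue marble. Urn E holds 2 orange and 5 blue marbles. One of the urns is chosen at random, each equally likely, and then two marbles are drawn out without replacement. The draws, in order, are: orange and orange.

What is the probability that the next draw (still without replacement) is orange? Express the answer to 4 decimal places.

0.5177

For each hypothesis, P(data | H) works out to: P(data | urn A) = (2/5)(1/4) = 0.1; P(data | urn B) = (4/6)(3/5) = 0.4; P(data | urn C) = (6/10)(5/9) = 0.33333; P(data | urn D) = (4/5)(3/4) = 0.6; P(data | urn E) = (2/7)(1/6) = 0.047619.
Multiplying each by its prior: 1/5 · 0.1 = 0.02, 1/5 · 0.4 = 0.08, 1/5 · 0.33333 = 0.066667, 1/5 · 0.6 = 0.12, 1/5 · 0.047619 = 0.0095238; with total 0.29619.
Normalising, the posterior is P(urn A | data) = 0.067524, P(urn B | data) = 0.2701, P(urn C | data) = 0.22508, P(urn D | data) = 0.40514, P(urn E | data) = 0.032154.
So P(orange next | data) = Σ P(orange next | H) P(H | data) = (0)(0.067524) + (1/2)(0.2701) + (1/2)(0.22508) + (2/3)(0.40514) + (0)(0.032154) = 0.51768.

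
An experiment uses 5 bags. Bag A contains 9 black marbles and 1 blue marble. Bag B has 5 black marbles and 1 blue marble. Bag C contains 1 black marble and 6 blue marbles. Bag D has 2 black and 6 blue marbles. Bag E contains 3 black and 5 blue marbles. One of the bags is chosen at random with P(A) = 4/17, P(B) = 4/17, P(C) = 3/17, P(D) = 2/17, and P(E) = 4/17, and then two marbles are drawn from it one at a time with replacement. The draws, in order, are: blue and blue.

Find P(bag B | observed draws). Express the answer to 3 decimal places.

0.022

Compute the likelihood of the observed sequence for each case: P(data | bag A) = (1/10)(1/10) = 0.01; P(data | bag B) = (1/6)(1/6) = 0.027778; P(data | bag C) = (6/7)(6/7) = 0.73469; P(data | bag D) = (6/8)(6/8) = 0.5625; P(data | bag E) = (5/8)(5/8) = 0.39062.
Weighting by the prior gives 4/17 · 0.01 = 0.0023529, 4/17 · 0.027778 = 0.0065359, 3/17 · 0.73469 = 0.12965, 2/17 · 0.5625 = 0.066176, 4/17 · 0.39062 = 0.091912; with total 0.29663.
Therefore the posterior P(bag B | data) = (0.0065359) / (0.29663) = 0.022034.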